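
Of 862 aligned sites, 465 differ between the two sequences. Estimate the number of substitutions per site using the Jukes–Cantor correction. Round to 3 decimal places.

p = 465/862 ≈ 0.539443.
d = −(3/4) ln(1 − 4p/3) = −0.75 ln(1 − 0.719257) = −0.75 ln(0.280743)
  = −0.75 × (-1.270316) = 0.952737 substitutions/site.

0.953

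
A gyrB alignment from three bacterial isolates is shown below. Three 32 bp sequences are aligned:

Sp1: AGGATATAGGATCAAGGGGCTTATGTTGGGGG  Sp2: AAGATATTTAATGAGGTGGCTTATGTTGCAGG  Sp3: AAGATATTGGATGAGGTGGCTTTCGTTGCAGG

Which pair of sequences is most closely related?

Sp1–Sp2: 9/32 differ, p = 0.281, d = 0.353.
Sp1–Sp3: 9/32 differ, p = 0.281, d = 0.353.
Sp2–Sp3: 4/32 differ, p = 0.125, d = 0.137.
The smallest distance is between Sp2 and Sp3.

Sp2 and Sp3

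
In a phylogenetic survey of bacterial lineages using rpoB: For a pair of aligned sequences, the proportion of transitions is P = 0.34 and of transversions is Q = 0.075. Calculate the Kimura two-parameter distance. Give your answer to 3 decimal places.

0.744

Under the Kimura two-parameter model, d = −½ ln(1 − 2P − Q) − ¼ ln(1 − 2Q).
1 − 2P − Q = 0.245, giving −½ ln(0.245) = 0.703249.
1 − 2Q = 0.85, giving −¼ ln(0.85) = 0.040630.
d = 0.703249 + 0.040630 = 0.743879.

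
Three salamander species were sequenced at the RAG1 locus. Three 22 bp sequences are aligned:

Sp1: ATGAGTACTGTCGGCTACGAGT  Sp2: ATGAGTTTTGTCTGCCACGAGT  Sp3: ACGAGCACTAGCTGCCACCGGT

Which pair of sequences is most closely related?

Sp1–Sp2: 4/22 differ, p = 0.182, d = 0.208.
Sp1–Sp3: 8/22 differ, p = 0.364, d = 0.497.
Sp2–Sp3: 8/22 differ, p = 0.364, d = 0.497.
The smallest distance is between Sp1 and Sp2.

Sp1 and Sp2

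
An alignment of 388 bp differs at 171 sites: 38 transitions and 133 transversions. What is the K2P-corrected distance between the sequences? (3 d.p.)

P = 38/388 ≈ 0.097938 and Q = 133/388 ≈ 0.342784.
Under the Kimura two-parameter model, d = −½ ln(1 − 2P − Q) − ¼ ln(1 − 2Q).
1 − 2P − Q = 0.46134, giving −½ ln(0.46134) = 0.386810.
1 − 2Q = 0.314432, giving −¼ ln(0.314432) = 0.289247.
d = 0.386810 + 0.289247 = 0.676057.

0.676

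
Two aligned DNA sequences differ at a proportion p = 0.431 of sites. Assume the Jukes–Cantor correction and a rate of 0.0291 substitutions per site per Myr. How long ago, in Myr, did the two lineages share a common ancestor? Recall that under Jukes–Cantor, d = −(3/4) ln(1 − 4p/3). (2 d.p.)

11.02

d = −(3/4) ln(1 − 4p/3) = −0.75 ln(1 − 0.574667) = −0.75 ln(0.425333)
  = −0.75 × (-0.854883) = 0.641162 substitutions/site.
Under a molecular clock d = 2μt, so t = d/(2μ) = 0.641162 / (2 × 0.0291) = 11.02 Myr.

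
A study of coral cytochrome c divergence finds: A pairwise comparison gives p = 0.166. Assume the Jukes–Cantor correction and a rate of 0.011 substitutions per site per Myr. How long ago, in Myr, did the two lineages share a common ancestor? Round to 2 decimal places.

8.53

d = −(3/4) ln(1 − 4p/3) = −0.75 ln(1 − 0.221333) = −0.75 ln(0.778667)
  = −0.75 × (-0.250172) = 0.187629 substitutions/site.
Under a molecular clock d = 2μt, so t = d/(2μ) = 0.187629 / (2 × 0.011) = 8.53 Myr.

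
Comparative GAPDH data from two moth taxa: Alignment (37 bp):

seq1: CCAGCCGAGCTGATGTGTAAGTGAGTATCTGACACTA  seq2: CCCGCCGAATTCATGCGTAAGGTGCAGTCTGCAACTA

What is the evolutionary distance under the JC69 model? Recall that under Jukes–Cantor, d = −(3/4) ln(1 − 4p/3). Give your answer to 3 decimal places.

The sequences differ at 13 of 37 sites, so p = 13/37 ≈ 0.351351.
d = −(3/4) ln(1 − 4p/3) = −0.75 ln(1 − 0.468468) = −0.75 ln(0.531532)
  = −0.75 × (-0.631992) = 0.473994 substitutions/site.

0.474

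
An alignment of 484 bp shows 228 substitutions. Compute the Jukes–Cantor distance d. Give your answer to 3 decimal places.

p = 228/484 ≈ 0.471074.
d = −(3/4) ln(1 − 4p/3) = −0.75 ln(1 − 0.628099) = −0.75 ln(0.371901)
  = −0.75 × (-0.989128) = 0.741846 substitutions/site.

0.742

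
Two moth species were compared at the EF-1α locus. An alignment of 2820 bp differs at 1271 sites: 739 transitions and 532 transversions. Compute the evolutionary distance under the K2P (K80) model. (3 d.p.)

P = 739/2820 ≈ 0.262057 and Q = 532/2820 ≈ 0.188652.
Under the Kimura two-parameter model, d = −½ ln(1 − 2P − Q) − ¼ ln(1 − 2Q).
1 − 2P − Q = 0.287234, giving −½ ln(0.287234) = 0.623729.
1 − 2Q = 0.622696, giving −¼ ln(0.622696) = 0.118424.
d = 0.623729 + 0.118424 = 0.742153.

0.742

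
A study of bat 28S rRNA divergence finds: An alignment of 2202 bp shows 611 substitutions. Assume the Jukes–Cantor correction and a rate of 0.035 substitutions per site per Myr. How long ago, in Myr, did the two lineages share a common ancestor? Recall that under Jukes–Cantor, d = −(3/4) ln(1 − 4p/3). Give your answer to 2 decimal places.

p = 611/2202 ≈ 0.277475.
d = −(3/4) ln(1 − 4p/3) = −0.75 ln(1 − 0.369967) = −0.75 ln(0.630033)
  = −0.75 × (-0.461983) = 0.346487 substitutions/site.
Under a molecular clock d = 2μt, so t = d/(2μ) = 0.346487 / (2 × 0.035) = 4.95 Myr.

4.95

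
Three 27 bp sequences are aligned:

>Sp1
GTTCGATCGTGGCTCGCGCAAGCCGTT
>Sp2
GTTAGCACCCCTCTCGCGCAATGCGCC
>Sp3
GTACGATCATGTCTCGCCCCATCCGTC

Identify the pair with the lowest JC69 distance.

Sp1–Sp2: 11/27 differ, p = 0.407, d = 0.588.
Sp1–Sp3: 7/27 differ, p = 0.259, d = 0.318.
Sp2–Sp3: 11/27 differ, p = 0.407, d = 0.588.
The smallest distance is between Sp1 and Sp3.

Sp1 and Sp3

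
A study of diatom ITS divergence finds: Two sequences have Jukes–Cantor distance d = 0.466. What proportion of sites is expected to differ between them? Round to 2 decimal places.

p = (3/4)(1 − e^(−4d/3)) = 0.75 × (1 − e^(-0.621333)) = 0.75 × (1 − 0.537228) = 0.347079.

0.35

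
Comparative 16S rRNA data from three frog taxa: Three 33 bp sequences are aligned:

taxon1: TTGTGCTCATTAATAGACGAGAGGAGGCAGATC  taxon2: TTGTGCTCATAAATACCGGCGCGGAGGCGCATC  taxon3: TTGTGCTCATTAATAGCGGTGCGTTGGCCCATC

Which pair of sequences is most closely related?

taxon2 and taxon3

taxon1–taxon2: 8/33 differ, p = 0.242, d = 0.293.
taxon1–taxon3: 8/33 differ, p = 0.242, d = 0.293.
taxon2–taxon3: 6/33 differ, p = 0.182, d = 0.208.
The smallest distance is between taxon2 and taxon3.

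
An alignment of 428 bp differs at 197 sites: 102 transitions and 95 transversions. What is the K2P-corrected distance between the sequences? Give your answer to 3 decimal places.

P = 102/428 ≈ 0.238318 and Q = 95/428 ≈ 0.221963.
Under the Kimura two-parameter model, d = −½ ln(1 − 2P − Q) − ¼ ln(1 − 2Q).
1 − 2P − Q = 0.301401, giving −½ ln(0.301401) = 0.599657.
1 − 2Q = 0.556074, giving −¼ ln(0.556074) = 0.146713.
d = 0.599657 + 0.146713 = 0.746370.

0.746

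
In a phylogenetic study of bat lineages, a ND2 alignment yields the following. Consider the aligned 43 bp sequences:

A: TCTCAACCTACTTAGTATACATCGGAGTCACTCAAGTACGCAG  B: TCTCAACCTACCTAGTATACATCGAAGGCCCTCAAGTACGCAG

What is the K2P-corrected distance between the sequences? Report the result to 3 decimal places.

0.100

Of 43 sites, 2 differences are transitions and 2 are transversions, so P = 2/43 ≈ 0.046512 and Q = 2/43 ≈ 0.046512.
Under the Kimura two-parameter model, d = −½ ln(1 − 2P − Q) − ¼ ln(1 − 2Q).
1 − 2P − Q = 0.860464, giving −½ ln(0.860464) = 0.075142.
1 − 2Q = 0.906976, giving −¼ ln(0.906976) = 0.024410.
d = 0.075142 + 0.024410 = 0.099552.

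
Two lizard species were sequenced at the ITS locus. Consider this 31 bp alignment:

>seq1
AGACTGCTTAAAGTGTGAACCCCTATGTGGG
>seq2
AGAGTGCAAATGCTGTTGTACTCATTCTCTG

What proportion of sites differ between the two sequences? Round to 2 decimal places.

0.52

The sequences differ at 16 of 31 positions.
p = 16/31 = 0.516129… ≈ 0.52 (to 2 d.p.).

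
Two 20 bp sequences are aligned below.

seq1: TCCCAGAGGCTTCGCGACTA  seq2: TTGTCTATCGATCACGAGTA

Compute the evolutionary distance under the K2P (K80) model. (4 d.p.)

Of 20 sites, 3 differences are transitions and 8 are transversions, so P = 3/20 = 0.15 and Q = 8/20 = 0.4.
Under the Kimura two-parameter model, d = −½ ln(1 − 2P − Q) − ¼ ln(1 − 2Q).
1 − 2P − Q = 0.3, giving −½ ln(0.3) = 0.601986.
1 − 2Q = 0.2, giving −¼ ln(0.2) = 0.402359.
d = 0.601986 + 0.402359 = 1.004345.

1.0043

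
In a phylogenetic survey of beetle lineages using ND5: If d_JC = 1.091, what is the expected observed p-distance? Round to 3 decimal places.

p = (3/4)(1 − e^(−4d/3)) = 0.75 × (1 − e^(-1.454667)) = 0.75 × (1 − 0.233478) = 0.574892.

0.575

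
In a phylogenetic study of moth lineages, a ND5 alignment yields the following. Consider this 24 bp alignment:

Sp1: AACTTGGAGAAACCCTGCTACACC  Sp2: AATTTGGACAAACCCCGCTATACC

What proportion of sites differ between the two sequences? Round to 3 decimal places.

0.167

The sequences differ at 4 of 24 positions (sites 3, 9, 16, 21).
p = 4/24 = 0.166666… ≈ 0.167 (to 3 d.p.).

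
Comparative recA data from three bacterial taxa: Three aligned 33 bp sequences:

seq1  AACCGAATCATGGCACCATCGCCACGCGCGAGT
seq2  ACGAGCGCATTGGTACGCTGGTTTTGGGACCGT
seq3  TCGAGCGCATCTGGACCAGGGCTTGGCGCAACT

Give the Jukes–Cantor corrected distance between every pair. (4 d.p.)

seq1–seq2: 20/33 sites differ → p ≈ 0.606061, d = −0.75 ln(1 − 0.808081) = 1.238011 ≈ 1.2380.
seq1–seq3: 19/33 sites differ → p ≈ 0.575758, d = −0.75 ln(1 − 0.767677) = 1.094720 ≈ 1.0947.
seq2–seq3: 14/33 sites differ → p ≈ 0.424242, d = −0.75 ln(1 − 0.565656) = 0.625439 ≈ 0.6254.

d(seq1,seq2) = 1.2380, d(seq1,seq3) = 1.0947, d(seq2,seq3) = 0.6254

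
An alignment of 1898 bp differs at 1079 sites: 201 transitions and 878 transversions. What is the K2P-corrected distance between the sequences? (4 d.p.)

1.2092

P = 201/1898 ≈ 0.105901 and Q = 878/1898 ≈ 0.462592.
Under the Kimura two-parameter model, d = −½ ln(1 − 2P − Q) − ¼ ln(1 − 2Q).
1 − 2P − Q = 0.325606, giving −½ ln(0.325606) = 0.561034.
1 − 2Q = 0.074816, giving −¼ ln(0.074816) = 0.648181.
d = 0.561034 + 0.648181 = 1.209215.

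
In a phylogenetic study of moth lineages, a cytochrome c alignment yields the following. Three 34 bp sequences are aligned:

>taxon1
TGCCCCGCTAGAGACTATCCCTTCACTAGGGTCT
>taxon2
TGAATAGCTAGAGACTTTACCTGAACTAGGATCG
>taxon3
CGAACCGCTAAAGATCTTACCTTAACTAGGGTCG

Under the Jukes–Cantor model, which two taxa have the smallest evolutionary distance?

taxon2 and taxon3

taxon1–taxon2: 10/34 differ, p = 0.294, d = 0.373.
taxon1–taxon3: 10/34 differ, p = 0.294, d = 0.373.
taxon2–taxon3: 8/34 differ, p = 0.235, d = 0.282.
The smallest distance is between taxon2 and taxon3.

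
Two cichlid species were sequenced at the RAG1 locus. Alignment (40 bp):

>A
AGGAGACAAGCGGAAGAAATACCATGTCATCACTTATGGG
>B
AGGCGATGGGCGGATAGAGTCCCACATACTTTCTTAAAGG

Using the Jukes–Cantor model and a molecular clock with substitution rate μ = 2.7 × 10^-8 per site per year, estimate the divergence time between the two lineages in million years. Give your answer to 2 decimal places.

11.61

The sequences differ at 17 of 40 sites, so p = 17/40 = 0.425.
d = −(3/4) ln(1 − 4p/3) = −0.75 ln(1 − 0.566667) = −0.75 ln(0.433333)
  = −0.75 × (-0.836249) = 0.627187 substitutions/site.
Under a molecular clock d = 2μt, so t = d/(2μ) = 0.627187 / (2 × 2.7 × 10^-8) = 11.61 million years.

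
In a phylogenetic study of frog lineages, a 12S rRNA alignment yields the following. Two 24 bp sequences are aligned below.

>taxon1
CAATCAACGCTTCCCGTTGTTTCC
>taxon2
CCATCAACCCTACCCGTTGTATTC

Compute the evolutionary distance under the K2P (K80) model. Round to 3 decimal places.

0.245

Of 24 sites, 1 differences are transitions and 4 are transversions, so P = 1/24 ≈ 0.041667 and Q = 4/24 ≈ 0.166667.
Under the Kimura two-parameter model, d = −½ ln(1 − 2P − Q) − ¼ ln(1 − 2Q).
1 − 2P − Q = 0.749999, giving −½ ln(0.749999) = 0.143842.
1 − 2Q = 0.666666, giving −¼ ln(0.666666) = 0.101367.
d = 0.143842 + 0.101367 = 0.245209.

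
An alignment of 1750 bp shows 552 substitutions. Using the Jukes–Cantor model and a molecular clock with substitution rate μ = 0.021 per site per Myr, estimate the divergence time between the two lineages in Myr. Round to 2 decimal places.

9.74

p = 552/1750 ≈ 0.315429.
d = −(3/4) ln(1 − 4p/3) = −0.75 ln(1 − 0.420572) = −0.75 ln(0.579428)
  = −0.75 × (-0.545714) = 0.409286 substitutions/site.
Under a molecular clock d = 2μt, so t = d/(2μ) = 0.409286 / (2 × 0.021) = 9.74 Myr.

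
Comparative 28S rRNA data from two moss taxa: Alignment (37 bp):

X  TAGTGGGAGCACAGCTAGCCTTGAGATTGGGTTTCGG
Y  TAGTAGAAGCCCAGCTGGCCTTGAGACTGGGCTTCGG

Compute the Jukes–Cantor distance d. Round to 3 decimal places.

The sequences differ at 6 of 37 sites (5, 7, 11, 17, 27, 32), so p = 6/37 ≈ 0.162162.
d = −(3/4) ln(1 − 4p/3) = −0.75 ln(1 − 0.216216) = −0.75 ln(0.783784)
  = −0.75 × (-0.243622) = 0.182717 substitutions/site.

0.183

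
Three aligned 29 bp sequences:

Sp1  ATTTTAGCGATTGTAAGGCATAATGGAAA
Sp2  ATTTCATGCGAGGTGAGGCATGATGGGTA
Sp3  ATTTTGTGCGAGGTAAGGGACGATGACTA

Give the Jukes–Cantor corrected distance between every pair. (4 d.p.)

d(Sp1,Sp2) = 0.5285, d(Sp1,Sp3) = 0.6829, d(Sp2,Sp3) = 0.2913

Sp1–Sp2: 11/29 sites differ → p ≈ 0.37931, d = −0.75 ln(1 − 0.505747) = 0.528531 ≈ 0.5285.
Sp1–Sp3: 13/29 sites differ → p ≈ 0.448276, d = −0.75 ln(1 − 0.597701) = 0.682920 ≈ 0.6829.
Sp2–Sp3: 7/29 sites differ → p ≈ 0.241379, d = −0.75 ln(1 − 0.321839) = 0.291278 ≈ 0.2913.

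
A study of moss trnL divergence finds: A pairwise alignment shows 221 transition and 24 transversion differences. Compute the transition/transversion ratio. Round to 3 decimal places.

R = 221/24 = 9.208333… ≈ 9.208 (to 3 d.p.).

9.208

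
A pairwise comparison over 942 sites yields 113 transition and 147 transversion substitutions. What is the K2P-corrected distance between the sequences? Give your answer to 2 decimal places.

P = 113/942 ≈ 0.119958 and Q = 147/942 ≈ 0.156051.
Under the Kimura two-parameter model, d = −½ ln(1 − 2P − Q) − ¼ ln(1 − 2Q).
1 − 2P − Q = 0.604033, giving −½ ln(0.604033) = 0.252063.
1 − 2Q = 0.687898, giving −¼ ln(0.687898) = 0.093529.
d = 0.252063 + 0.093529 = 0.345592.

0.35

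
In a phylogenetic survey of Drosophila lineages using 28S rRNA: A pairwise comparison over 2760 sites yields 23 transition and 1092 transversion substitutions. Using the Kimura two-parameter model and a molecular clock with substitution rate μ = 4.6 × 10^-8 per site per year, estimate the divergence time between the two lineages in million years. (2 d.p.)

7.15

P = 23/2760 ≈ 0.008333 and Q = 1092/2760 ≈ 0.395652.
Under the Kimura two-parameter model, d = −½ ln(1 − 2P − Q) − ¼ ln(1 − 2Q).
1 − 2P − Q = 0.587682, giving −½ ln(0.587682) = 0.265785.
1 − 2Q = 0.208696, giving −¼ ln(0.208696) = 0.391719.
d = 0.265785 + 0.391719 = 0.657504.
Under a molecular clock d = 2μt, so t = d/(2μ) = 0.657504 / (2 × 4.6 × 10^-8) = 7.15 million years.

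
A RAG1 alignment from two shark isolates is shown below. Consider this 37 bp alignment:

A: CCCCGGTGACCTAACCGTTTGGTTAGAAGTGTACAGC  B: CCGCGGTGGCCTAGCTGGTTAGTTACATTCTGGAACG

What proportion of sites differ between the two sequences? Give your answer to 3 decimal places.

0.432

The sequences differ at 16 of 37 positions.
p = 16/37 = 0.432432… ≈ 0.432 (to 3 d.p.).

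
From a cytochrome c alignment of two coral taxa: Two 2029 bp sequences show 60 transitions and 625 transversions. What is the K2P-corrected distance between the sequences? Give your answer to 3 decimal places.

P = 60/2029 ≈ 0.029571 and Q = 625/2029 ≈ 0.308034.
Under the Kimura two-parameter model, d = −½ ln(1 − 2P − Q) − ¼ ln(1 − 2Q).
1 − 2P − Q = 0.632824, giving −½ ln(0.632824) = 0.228781.
1 − 2Q = 0.383932, giving −¼ ln(0.383932) = 0.239322.
d = 0.228781 + 0.239322 = 0.468103.

0.468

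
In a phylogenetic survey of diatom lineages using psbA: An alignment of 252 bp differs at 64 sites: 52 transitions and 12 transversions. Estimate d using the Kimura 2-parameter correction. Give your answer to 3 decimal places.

P = 52/252 ≈ 0.206349 and Q = 12/252 ≈ 0.047619.
Under the Kimura two-parameter model, d = −½ ln(1 − 2P − Q) − ¼ ln(1 − 2Q).
1 − 2P − Q = 0.539683, giving −½ ln(0.539683) = 0.308387.
1 − 2Q = 0.904762, giving −¼ ln(0.904762) = 0.025021.
d = 0.308387 + 0.025021 = 0.333408.

0.333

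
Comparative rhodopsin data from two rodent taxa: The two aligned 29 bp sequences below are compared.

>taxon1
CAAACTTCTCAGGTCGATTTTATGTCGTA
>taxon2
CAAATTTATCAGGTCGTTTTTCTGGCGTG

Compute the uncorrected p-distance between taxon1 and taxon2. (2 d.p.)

0.21

The sequences differ at 6 of 29 positions (sites 5, 8, 17, 22, 25, 29).
p = 6/29 = 0.206896… ≈ 0.21 (to 2 d.p.).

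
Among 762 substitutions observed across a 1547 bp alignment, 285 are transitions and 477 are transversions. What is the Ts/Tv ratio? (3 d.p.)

R = 285/477 = 0.597484… ≈ 0.597 (to 3 d.p.).

0.597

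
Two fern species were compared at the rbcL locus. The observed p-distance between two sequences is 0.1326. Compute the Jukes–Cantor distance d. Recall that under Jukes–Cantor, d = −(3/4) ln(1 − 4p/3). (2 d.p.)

d = −(3/4) ln(1 − 4p/3) = −0.75 ln(1 − 0.1768) = −0.75 ln(0.8232)
  = −0.75 × (-0.194556) = 0.145917 substitutions/site.

0.15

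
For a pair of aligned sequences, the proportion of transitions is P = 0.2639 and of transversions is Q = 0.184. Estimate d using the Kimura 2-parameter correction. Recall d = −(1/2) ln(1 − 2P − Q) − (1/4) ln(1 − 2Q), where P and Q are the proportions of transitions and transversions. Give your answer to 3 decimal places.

Under the Kimura two-parameter model, d = −½ ln(1 − 2P − Q) − ¼ ln(1 − 2Q).
1 − 2P − Q = 0.2882, giving −½ ln(0.2882) = 0.622050.
1 − 2Q = 0.632, giving −¼ ln(0.632) = 0.114716.
d = 0.622050 + 0.114716 = 0.736766.

0.737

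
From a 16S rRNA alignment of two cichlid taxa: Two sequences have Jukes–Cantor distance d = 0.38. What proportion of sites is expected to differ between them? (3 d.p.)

0.298

p = (3/4)(1 − e^(−4d/3)) = 0.75 × (1 − e^(-0.506667)) = 0.75 × (1 − 0.602500) = 0.298125.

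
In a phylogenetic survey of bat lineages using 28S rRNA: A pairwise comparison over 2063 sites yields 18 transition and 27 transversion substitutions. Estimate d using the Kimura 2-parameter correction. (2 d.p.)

P = 18/2063 ≈ 0.008725 and Q = 27/2063 ≈ 0.013088.
Under the Kimura two-parameter model, d = −½ ln(1 − 2P − Q) − ¼ ln(1 − 2Q).
1 − 2P − Q = 0.969462, giving −½ ln(0.969462) = 0.015507.
1 − 2Q = 0.973824, giving −¼ ln(0.973824) = 0.006631.
d = 0.015507 + 0.006631 = 0.022138.

0.02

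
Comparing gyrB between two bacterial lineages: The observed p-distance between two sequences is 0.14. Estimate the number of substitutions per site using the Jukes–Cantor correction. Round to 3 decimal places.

0.155

d = −(3/4) ln(1 − 4p/3) = −0.75 ln(1 − 0.186667) = −0.75 ln(0.813333)
  = −0.75 × (-0.206615) = 0.154961 substitutions/site.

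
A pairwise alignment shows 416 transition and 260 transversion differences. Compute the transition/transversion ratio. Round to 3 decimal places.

R = 416/260 = 1.600.

1.600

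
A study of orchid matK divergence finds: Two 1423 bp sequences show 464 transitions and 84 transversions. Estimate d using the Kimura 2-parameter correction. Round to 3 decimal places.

P = 464/1423 ≈ 0.326072 and Q = 84/1423 ≈ 0.05903.
Under the Kimura two-parameter model, d = −½ ln(1 − 2P − Q) − ¼ ln(1 − 2Q).
1 − 2P − Q = 0.288826, giving −½ ln(0.288826) = 0.620965.
1 − 2Q = 0.88194, giving −¼ ln(0.88194) = 0.031408.
d = 0.620965 + 0.031408 = 0.652373.

0.652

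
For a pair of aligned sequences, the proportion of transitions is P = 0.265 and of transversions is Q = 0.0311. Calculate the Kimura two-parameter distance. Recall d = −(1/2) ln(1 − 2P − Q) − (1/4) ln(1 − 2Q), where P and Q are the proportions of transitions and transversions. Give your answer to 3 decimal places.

0.428

Under the Kimura two-parameter model, d = −½ ln(1 − 2P − Q) − ¼ ln(1 − 2Q).
1 − 2P − Q = 0.4389, giving −½ ln(0.4389) = 0.411742.
1 − 2Q = 0.9378, giving −¼ ln(0.9378) = 0.016055.
d = 0.411742 + 0.016055 = 0.427797.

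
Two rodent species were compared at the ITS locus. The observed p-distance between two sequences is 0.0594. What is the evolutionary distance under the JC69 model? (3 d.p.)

d = −(3/4) ln(1 − 4p/3) = −0.75 ln(1 − 0.0792) = −0.75 ln(0.9208)
  = −0.75 × (-0.082512) = 0.061884 substitutions/site.

0.062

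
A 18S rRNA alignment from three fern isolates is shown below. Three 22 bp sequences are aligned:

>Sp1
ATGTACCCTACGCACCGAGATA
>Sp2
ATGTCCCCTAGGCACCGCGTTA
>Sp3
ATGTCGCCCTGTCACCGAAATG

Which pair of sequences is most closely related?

Sp1–Sp2: 4/22 differ, p = 0.182, d = 0.208.
Sp1–Sp3: 8/22 differ, p = 0.364, d = 0.497.
Sp2–Sp3: 8/22 differ, p = 0.364, d = 0.497.
The smallest distance is between Sp1 and Sp2.

Sp1 and Sp2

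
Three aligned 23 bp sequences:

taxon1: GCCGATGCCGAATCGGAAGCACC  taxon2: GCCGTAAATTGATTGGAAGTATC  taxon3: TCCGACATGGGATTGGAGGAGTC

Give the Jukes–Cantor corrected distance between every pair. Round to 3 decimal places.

d(taxon1,taxon2) = 0.650, d(taxon1,taxon3) = 0.761, d(taxon2,taxon3) = 0.553

taxon1–taxon2: 10/23 sites differ → p ≈ 0.434783, d = −0.75 ln(1 − 0.579711) = 0.650110 ≈ 0.650.
taxon1–taxon3: 11/23 sites differ → p ≈ 0.478261, d = −0.75 ln(1 − 0.637681) = 0.761423 ≈ 0.761.
taxon2–taxon3: 9/23 sites differ → p ≈ 0.391304, d = −0.75 ln(1 − 0.521739) = 0.553199 ≈ 0.553.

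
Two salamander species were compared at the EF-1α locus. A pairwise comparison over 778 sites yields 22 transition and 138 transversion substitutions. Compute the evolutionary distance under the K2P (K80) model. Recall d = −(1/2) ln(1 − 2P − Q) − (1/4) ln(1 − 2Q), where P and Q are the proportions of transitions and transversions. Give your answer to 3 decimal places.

0.243

P = 22/778 ≈ 0.028278 and Q = 138/778 ≈ 0.177378.
Under the Kimura two-parameter model, d = −½ ln(1 − 2P − Q) − ¼ ln(1 − 2Q).
1 − 2P − Q = 0.766066, giving −½ ln(0.766066) = 0.133243.
1 − 2Q = 0.645244, giving −¼ ln(0.645244) = 0.109532.
d = 0.133243 + 0.109532 = 0.242775.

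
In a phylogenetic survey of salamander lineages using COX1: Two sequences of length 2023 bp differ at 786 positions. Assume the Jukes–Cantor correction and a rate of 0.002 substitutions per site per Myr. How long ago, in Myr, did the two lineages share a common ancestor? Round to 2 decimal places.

136.86

p = 786/2023 ≈ 0.388532.
d = −(3/4) ln(1 − 4p/3) = −0.75 ln(1 − 0.518043) = −0.75 ln(0.481957)
  = −0.75 × (-0.729900) = 0.547425 substitutions/site.
Under a molecular clock d = 2μt, so t = d/(2μ) = 0.547425 / (2 × 0.002) = 136.86 Myr.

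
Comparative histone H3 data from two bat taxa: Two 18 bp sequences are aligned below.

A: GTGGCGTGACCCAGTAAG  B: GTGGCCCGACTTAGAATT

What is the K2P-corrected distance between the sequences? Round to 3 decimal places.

Of 18 sites, 3 differences are transitions and 4 are transversions, so P = 3/18 ≈ 0.166667 and Q = 4/18 ≈ 0.222222.
Under the Kimura two-parameter model, d = −½ ln(1 − 2P − Q) − ¼ ln(1 − 2Q).
1 − 2P − Q = 0.444444, giving −½ ln(0.444444) = 0.405466.
1 − 2Q = 0.555556, giving −¼ ln(0.555556) = 0.146946.
d = 0.405466 + 0.146946 = 0.552412.

0.552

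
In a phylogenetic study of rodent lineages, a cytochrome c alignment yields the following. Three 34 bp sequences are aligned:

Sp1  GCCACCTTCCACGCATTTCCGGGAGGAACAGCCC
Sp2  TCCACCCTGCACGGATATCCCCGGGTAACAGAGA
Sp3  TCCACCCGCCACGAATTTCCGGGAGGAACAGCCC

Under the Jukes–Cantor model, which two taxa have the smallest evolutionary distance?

Sp1 and Sp3

Sp1–Sp2: 12/34 differ, p = 0.353, d = 0.477.
Sp1–Sp3: 4/34 differ, p = 0.118, d = 0.128.
Sp2–Sp3: 11/34 differ, p = 0.324, d = 0.423.
The smallest distance is between Sp1 and Sp3.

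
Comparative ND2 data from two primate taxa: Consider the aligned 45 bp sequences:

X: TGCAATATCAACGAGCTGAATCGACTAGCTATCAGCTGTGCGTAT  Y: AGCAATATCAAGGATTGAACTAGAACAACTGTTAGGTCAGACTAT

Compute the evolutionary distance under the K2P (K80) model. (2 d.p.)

Of 45 sites, 6 differences are transitions and 12 are transversions, so P = 6/45 ≈ 0.133333 and Q = 12/45 ≈ 0.266667.
Under the Kimura two-parameter model, d = −½ ln(1 − 2P − Q) − ¼ ln(1 − 2Q).
1 − 2P − Q = 0.466667, giving −½ ln(0.466667) = 0.381070.
1 − 2Q = 0.466666, giving −¼ ln(0.466666) = 0.190535.
d = 0.381070 + 0.190535 = 0.571605.

0.57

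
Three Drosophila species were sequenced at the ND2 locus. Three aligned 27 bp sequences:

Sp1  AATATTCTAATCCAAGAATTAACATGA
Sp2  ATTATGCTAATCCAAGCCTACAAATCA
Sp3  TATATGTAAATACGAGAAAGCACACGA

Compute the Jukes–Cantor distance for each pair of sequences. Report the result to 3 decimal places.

d(Sp1,Sp2) = 0.377, d(Sp1,Sp3) = 0.511, d(Sp2,Sp3) = 0.770

Sp1–Sp2: 8/27 sites differ → p ≈ 0.296296, d = −0.75 ln(1 − 0.395061) = 0.376971 ≈ 0.377.
Sp1–Sp3: 10/27 sites differ → p ≈ 0.37037, d = −0.75 ln(1 − 0.493827) = 0.510658 ≈ 0.511.
Sp2–Sp3: 13/27 sites differ → p ≈ 0.481481, d = −0.75 ln(1 − 0.641975) = 0.770364 ≈ 0.770.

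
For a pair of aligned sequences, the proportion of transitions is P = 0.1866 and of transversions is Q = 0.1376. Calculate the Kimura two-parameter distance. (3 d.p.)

0.438

Under the Kimura two-parameter model, d = −½ ln(1 − 2P − Q) − ¼ ln(1 − 2Q).
1 − 2P − Q = 0.4892, giving −½ ln(0.4892) = 0.357492.
1 − 2Q = 0.7248, giving −¼ ln(0.7248) = 0.080465.
d = 0.357492 + 0.080465 = 0.437957.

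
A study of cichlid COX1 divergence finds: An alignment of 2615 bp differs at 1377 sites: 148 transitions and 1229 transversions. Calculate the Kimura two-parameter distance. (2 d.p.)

1.14

P = 148/2615 ≈ 0.056597 and Q = 1229/2615 ≈ 0.469981.
Under the Kimura two-parameter model, d = −½ ln(1 − 2P − Q) − ¼ ln(1 − 2Q).
1 − 2P − Q = 0.416825, giving −½ ln(0.416825) = 0.437544.
1 − 2Q = 0.060038, giving −¼ ln(0.060038) = 0.703194.
d = 0.437544 + 0.703194 = 1.140738.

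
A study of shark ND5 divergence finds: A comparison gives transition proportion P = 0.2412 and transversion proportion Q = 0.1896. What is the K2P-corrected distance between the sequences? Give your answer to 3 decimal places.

Under the Kimura two-parameter model, d = −½ ln(1 − 2P − Q) − ¼ ln(1 − 2Q).
1 − 2P − Q = 0.328, giving −½ ln(0.328) = 0.557371.
1 − 2Q = 0.6208, giving −¼ ln(0.6208) = 0.119187.
d = 0.557371 + 0.119187 = 0.676558.

0.677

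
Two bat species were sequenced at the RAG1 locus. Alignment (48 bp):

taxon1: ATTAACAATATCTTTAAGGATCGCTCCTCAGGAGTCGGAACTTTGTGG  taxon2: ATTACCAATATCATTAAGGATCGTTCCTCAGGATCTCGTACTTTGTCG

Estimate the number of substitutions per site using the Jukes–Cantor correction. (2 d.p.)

0.22

The sequences differ at 9 of 48 sites (5, 13, 24, 34, 35, 36, 37, 39, 47), so p = 9/48 = 0.1875.
d = −(3/4) ln(1 − 4p/3) = −0.75 ln(1 − 0.25) = −0.75 ln(0.75)
  = −0.75 × (-0.287682) = 0.215762 substitutions/site.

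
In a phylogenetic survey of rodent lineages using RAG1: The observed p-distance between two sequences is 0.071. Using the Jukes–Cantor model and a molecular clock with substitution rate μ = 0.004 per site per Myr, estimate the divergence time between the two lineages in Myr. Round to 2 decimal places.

d = −(3/4) ln(1 − 4p/3) = −0.75 ln(1 − 0.094667) = −0.75 ln(0.905333)
  = −0.75 × (-0.099452) = 0.074589 substitutions/site.
Under a molecular clock d = 2μt, so t = d/(2μ) = 0.074589 / (2 × 0.004) = 9.32 Myr.

9.32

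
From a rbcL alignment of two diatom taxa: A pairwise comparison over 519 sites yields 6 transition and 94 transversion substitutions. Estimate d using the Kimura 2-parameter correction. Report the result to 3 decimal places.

0.227

P = 6/519 ≈ 0.011561 and Q = 94/519 ≈ 0.181118.
Under the Kimura two-parameter model, d = −½ ln(1 − 2P − Q) − ¼ ln(1 − 2Q).
1 − 2P − Q = 0.79576, giving −½ ln(0.79576) = 0.114229.
1 − 2Q = 0.637764, giving −¼ ln(0.637764) = 0.112447.
d = 0.114229 + 0.112447 = 0.226676.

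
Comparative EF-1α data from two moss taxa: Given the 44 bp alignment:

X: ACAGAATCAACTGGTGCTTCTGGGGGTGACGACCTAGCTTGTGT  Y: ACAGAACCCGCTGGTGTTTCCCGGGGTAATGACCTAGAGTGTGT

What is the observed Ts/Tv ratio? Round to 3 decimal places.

1.500

Transitions are A↔G and C↔T; transversions are all other mismatches.
Transitions: 6. Transversions: 4.
R = 6/4 = 1.500.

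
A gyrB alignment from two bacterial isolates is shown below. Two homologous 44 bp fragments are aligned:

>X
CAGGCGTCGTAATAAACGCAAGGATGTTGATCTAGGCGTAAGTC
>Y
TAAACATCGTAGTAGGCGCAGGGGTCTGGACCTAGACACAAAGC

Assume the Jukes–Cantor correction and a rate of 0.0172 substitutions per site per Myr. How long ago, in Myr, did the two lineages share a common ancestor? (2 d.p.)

15.78

The sequences differ at 17 of 44 sites, so p = 17/44 ≈ 0.386364.
d = −(3/4) ln(1 − 4p/3) = −0.75 ln(1 − 0.515152) = −0.75 ln(0.484848)
  = −0.75 × (-0.723920) = 0.542940 substitutions/site.
Under a molecular clock d = 2μt, so t = d/(2μ) = 0.542940 / (2 × 0.0172) = 15.78 Myr.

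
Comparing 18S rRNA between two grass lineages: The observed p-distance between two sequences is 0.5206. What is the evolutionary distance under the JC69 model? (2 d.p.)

0.89

d = −(3/4) ln(1 − 4p/3) = −0.75 ln(1 − 0.694133) = −0.75 ln(0.305867)
  = −0.75 × (-1.184605) = 0.888454 substitutions/site.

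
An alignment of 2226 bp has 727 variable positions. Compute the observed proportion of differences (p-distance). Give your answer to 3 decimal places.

0.327

p = 727/2226 = 0.326594… ≈ 0.327 (to 3 d.p.).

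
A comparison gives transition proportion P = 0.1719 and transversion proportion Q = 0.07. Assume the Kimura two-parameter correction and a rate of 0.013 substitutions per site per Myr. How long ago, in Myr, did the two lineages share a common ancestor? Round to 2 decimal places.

11.72

Under the Kimura two-parameter model, d = −½ ln(1 − 2P − Q) − ¼ ln(1 − 2Q).
1 − 2P − Q = 0.5862, giving −½ ln(0.5862) = 0.267047.
1 − 2Q = 0.86, giving −¼ ln(0.86) = 0.037706.
d = 0.267047 + 0.037706 = 0.304753.
Under a molecular clock d = 2μt, so t = d/(2μ) = 0.304753 / (2 × 0.013) = 11.72 Myr.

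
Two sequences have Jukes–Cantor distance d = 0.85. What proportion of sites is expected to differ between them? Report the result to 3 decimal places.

0.509

p = (3/4)(1 − e^(−4d/3)) = 0.75 × (1 − e^(-1.133333)) = 0.75 × (1 − 0.321958) = 0.508532.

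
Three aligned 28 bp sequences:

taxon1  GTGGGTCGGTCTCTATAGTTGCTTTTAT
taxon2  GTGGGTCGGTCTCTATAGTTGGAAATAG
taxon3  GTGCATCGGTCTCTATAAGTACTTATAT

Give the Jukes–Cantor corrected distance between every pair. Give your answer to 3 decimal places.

taxon1–taxon2: 5/28 sites differ → p ≈ 0.178571, d = −0.75 ln(1 − 0.238095) = 0.203950 ≈ 0.204.
taxon1–taxon3: 6/28 sites differ → p ≈ 0.214286, d = −0.75 ln(1 − 0.285715) = 0.252355 ≈ 0.252.
taxon2–taxon3: 9/28 sites differ → p ≈ 0.321429, d = −0.75 ln(1 − 0.428572) = 0.419713 ≈ 0.420.

d(taxon1,taxon2) = 0.204, d(taxon1,taxon3) = 0.252, d(taxon2,taxon3) = 0.420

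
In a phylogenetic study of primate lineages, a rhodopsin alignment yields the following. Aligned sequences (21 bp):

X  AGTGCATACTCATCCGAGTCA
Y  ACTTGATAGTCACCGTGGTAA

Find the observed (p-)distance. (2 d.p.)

0.43

The sequences differ at 9 of 21 positions (sites 2, 4, 5, 9, 13, 15, 16, 17, 20).
p = 9/21 = 0.428571… ≈ 0.43 (to 2 d.p.).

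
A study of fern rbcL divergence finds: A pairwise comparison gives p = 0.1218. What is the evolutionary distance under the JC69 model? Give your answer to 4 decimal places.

0.1329

d = −(3/4) ln(1 − 4p/3) = −0.75 ln(1 − 0.1624) = −0.75 ln(0.8376)
  = −0.75 × (-0.177215) = 0.132911 substitutions/site.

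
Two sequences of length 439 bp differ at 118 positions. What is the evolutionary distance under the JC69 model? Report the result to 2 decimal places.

0.33

p = 118/439 ≈ 0.268793.
d = −(3/4) ln(1 − 4p/3) = −0.75 ln(1 − 0.358391) = −0.75 ln(0.641609)
  = −0.75 × (-0.443776) = 0.332832 substitutions/site.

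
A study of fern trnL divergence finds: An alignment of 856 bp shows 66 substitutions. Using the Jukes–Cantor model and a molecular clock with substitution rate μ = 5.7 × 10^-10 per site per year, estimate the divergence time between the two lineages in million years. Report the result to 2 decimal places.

p = 66/856 ≈ 0.077103.
d = −(3/4) ln(1 − 4p/3) = −0.75 ln(1 − 0.102804) = −0.75 ln(0.897196)
  = −0.75 × (-0.108481) = 0.081361 substitutions/site.
Under a molecular clock d = 2μt, so t = d/(2μ) = 0.081361 / (2 × 5.7 × 10^-10) = 71.37 million years.

71.37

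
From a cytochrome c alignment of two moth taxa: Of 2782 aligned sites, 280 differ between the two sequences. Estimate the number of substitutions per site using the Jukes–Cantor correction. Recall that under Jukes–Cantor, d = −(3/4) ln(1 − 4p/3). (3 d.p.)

p = 280/2782 ≈ 0.100647.
d = −(3/4) ln(1 − 4p/3) = −0.75 ln(1 − 0.134196) = −0.75 ln(0.865804)
  = −0.75 × (-0.144097) = 0.108073 substitutions/site.

0.108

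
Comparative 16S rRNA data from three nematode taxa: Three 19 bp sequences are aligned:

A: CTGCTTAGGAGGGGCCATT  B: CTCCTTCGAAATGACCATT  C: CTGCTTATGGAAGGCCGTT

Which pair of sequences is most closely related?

A and C

A–B: 6/19 differ, p = 0.316, d = 0.410.
A–C: 5/19 differ, p = 0.263, d = 0.324.
B–C: 8/19 differ, p = 0.421, d = 0.618.
The smallest distance is between A and C.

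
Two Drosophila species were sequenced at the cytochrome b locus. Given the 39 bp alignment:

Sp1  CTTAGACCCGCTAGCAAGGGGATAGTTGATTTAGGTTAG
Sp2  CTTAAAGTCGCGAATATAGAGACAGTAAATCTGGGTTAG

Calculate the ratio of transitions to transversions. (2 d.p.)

Transitions are A↔G and C↔T; transversions are all other mismatches.
Transitions: 10. Transversions: 4.
R = 10/4 = 2.50.

2.50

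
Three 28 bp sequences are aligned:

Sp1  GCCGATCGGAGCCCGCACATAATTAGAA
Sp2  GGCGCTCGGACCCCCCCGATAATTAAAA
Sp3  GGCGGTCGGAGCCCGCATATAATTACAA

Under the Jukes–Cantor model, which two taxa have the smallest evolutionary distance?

Sp1 and Sp3

Sp1–Sp2: 7/28 differ, p = 0.250, d = 0.304.
Sp1–Sp3: 4/28 differ, p = 0.143, d = 0.158.
Sp2–Sp3: 6/28 differ, p = 0.214, d = 0.252.
The smallest distance is between Sp1 and Sp3.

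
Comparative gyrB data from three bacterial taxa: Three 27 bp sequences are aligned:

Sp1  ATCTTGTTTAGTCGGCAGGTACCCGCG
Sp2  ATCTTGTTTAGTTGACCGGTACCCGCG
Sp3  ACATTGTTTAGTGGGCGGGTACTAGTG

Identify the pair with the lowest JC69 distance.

Sp1–Sp2: 3/27 differ, p = 0.111, d = 0.120.
Sp1–Sp3: 7/27 differ, p = 0.259, d = 0.318.
Sp2–Sp3: 8/27 differ, p = 0.296, d = 0.377.
The smallest distance is between Sp1 and Sp2.

Sp1 and Sp2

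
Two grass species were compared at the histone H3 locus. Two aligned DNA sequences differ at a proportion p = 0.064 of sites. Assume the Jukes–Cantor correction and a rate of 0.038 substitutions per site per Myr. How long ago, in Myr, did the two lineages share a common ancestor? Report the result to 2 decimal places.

d = −(3/4) ln(1 − 4p/3) = −0.75 ln(1 − 0.085333) = −0.75 ln(0.914667)
  = −0.75 × (-0.089195) = 0.066896 substitutions/site.
Under a molecular clock d = 2μt, so t = d/(2μ) = 0.066896 / (2 × 0.038) = 0.88 Myr.

0.88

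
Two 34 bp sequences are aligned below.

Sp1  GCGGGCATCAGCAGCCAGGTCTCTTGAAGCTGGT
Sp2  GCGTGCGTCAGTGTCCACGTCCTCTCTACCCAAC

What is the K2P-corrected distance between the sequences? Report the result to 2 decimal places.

0.83

Of 34 sites, 10 differences are transitions and 6 are transversions, so P = 10/34 ≈ 0.294118 and Q = 6/34 ≈ 0.176471.
Under the Kimura two-parameter model, d = −½ ln(1 − 2P − Q) − ¼ ln(1 − 2Q).
1 − 2P − Q = 0.235293, giving −½ ln(0.235293) = 0.723462.
1 − 2Q = 0.647058, giving −¼ ln(0.647058) = 0.108830.
d = 0.723462 + 0.108830 = 0.832292.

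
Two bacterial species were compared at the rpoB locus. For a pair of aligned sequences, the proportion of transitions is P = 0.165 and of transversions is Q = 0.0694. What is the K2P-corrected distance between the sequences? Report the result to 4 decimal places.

Under the Kimura two-parameter model, d = −½ ln(1 − 2P − Q) − ¼ ln(1 − 2Q).
1 − 2P − Q = 0.6006, giving −½ ln(0.6006) = 0.254913.
1 − 2Q = 0.8612, giving −¼ ln(0.8612) = 0.037357.
d = 0.254913 + 0.037357 = 0.292270.

0.2923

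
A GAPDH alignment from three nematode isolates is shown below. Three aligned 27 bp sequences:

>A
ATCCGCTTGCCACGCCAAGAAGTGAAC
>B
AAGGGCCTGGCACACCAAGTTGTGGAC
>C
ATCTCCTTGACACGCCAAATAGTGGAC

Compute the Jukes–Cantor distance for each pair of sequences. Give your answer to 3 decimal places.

A–B: 9/27 sites differ → p ≈ 0.333333, d = −0.75 ln(1 − 0.444444) = 0.440839 ≈ 0.441.
A–C: 6/27 sites differ → p ≈ 0.222222, d = −0.75 ln(1 − 0.296296) = 0.263548 ≈ 0.264.
B–C: 9/27 sites differ → p ≈ 0.333333, d = −0.75 ln(1 − 0.444444) = 0.440839 ≈ 0.441.

d(A,B) = 0.441, d(A,C) = 0.264, d(B,C) = 0.441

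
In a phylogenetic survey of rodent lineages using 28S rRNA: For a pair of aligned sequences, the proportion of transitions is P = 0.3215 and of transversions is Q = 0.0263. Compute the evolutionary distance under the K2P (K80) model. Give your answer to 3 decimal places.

Under the Kimura two-parameter model, d = −½ ln(1 − 2P − Q) − ¼ ln(1 − 2Q).
1 − 2P − Q = 0.3307, giving −½ ln(0.3307) = 0.553272.
1 − 2Q = 0.9474, giving −¼ ln(0.9474) = 0.013508.
d = 0.553272 + 0.013508 = 0.566780.

0.567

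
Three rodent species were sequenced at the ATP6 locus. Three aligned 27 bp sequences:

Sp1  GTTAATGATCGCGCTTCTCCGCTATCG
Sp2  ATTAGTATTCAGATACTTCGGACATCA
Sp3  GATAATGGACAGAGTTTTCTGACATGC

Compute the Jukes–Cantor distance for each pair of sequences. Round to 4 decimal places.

Sp1–Sp2: 15/27 sites differ → p ≈ 0.555556, d = −0.75 ln(1 − 0.740741) = 1.012446 ≈ 1.0124.
Sp1–Sp3: 13/27 sites differ → p ≈ 0.481481, d = −0.75 ln(1 − 0.641975) = 0.770364 ≈ 0.7704.
Sp2–Sp3: 12/27 sites differ → p ≈ 0.444444, d = −0.75 ln(1 − 0.592592) = 0.673455 ≈ 0.6735.

d(Sp1,Sp2) = 1.0124, d(Sp1,Sp3) = 0.7704, d(Sp2,Sp3) = 0.6735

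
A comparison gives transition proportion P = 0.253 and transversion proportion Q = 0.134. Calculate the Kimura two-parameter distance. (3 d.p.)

0.589

Under the Kimura two-parameter model, d = −½ ln(1 − 2P − Q) − ¼ ln(1 − 2Q).
1 − 2P − Q = 0.36, giving −½ ln(0.36) = 0.510826.
1 − 2Q = 0.732, giving −¼ ln(0.732) = 0.077994.
d = 0.510826 + 0.077994 = 0.588820.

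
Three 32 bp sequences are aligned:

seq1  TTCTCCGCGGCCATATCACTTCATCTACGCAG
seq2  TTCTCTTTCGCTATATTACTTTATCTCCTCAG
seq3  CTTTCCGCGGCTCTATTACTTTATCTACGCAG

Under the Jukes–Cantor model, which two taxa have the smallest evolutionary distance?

seq1 and seq3

seq1–seq2: 9/32 differ, p = 0.281, d = 0.353.
seq1–seq3: 6/32 differ, p = 0.188, d = 0.216.
seq2–seq3: 9/32 differ, p = 0.281, d = 0.353.
The smallest distance is between seq1 and seq3.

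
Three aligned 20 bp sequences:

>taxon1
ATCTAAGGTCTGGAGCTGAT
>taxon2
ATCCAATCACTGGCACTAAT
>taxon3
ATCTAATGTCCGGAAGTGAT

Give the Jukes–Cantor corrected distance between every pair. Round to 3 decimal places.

d(taxon1,taxon2) = 0.471, d(taxon1,taxon3) = 0.233, d(taxon2,taxon3) = 0.471

taxon1–taxon2: 7/20 sites differ → p = 0.35, d = −0.75 ln(1 − 0.466667) = 0.471457 ≈ 0.471.
taxon1–taxon3: 4/20 sites differ → p = 0.2, d = −0.75 ln(1 − 0.266667) = 0.232617 ≈ 0.233.
taxon2–taxon3: 7/20 sites differ → p = 0.35, d = −0.75 ln(1 − 0.466667) = 0.471457 ≈ 0.471.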